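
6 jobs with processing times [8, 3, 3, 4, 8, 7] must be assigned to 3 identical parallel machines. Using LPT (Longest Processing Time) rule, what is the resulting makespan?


Sort jobs in decreasing order (LPT): [8, 8, 7, 4, 3, 3]
Assign each job to the least loaded machine:
  Machine 1: jobs [8, 3], load = 11
  Machine 2: jobs [8, 3], load = 11
  Machine 3: jobs [7, 4], load = 11
Makespan = max load = 11

11


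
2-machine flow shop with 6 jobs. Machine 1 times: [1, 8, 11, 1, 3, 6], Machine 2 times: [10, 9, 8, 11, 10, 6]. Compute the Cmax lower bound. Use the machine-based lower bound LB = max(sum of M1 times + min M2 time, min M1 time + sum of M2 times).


LB1 = sum(M1 times) + min(M2 times) = 30 + 6 = 36
LB2 = min(M1 times) + sum(M2 times) = 1 + 54 = 55
Lower bound = max(LB1, LB2) = max(36, 55) = 55

55


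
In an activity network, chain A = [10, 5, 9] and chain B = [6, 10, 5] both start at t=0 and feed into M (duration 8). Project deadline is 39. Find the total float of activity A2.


Forward pass: ES(A2) = sum of predecessors on chain A = 10
EF = ES + duration = 10 + 5 = 15
Backward pass: LF(M) = deadline = 39; LS(M) = 39 - 8 = 31
LF(A2) = LS(M) - sum(successors on chain A) = 31 - 9 = 22
LS = LF - duration = 22 - 5 = 17
Total float = LS - ES = 17 - 10 = 7

7


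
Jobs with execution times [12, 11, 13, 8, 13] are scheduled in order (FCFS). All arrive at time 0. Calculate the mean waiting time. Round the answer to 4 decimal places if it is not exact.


FCFS order (as given): [12, 11, 13, 8, 13]
Waiting times:
  Job 1: wait = 0
  Job 2: wait = 12
  Job 3: wait = 23
  Job 4: wait = 36
  Job 5: wait = 44
Sum of waiting times = 115
Average waiting time = 115/5 = 23.0

23.0


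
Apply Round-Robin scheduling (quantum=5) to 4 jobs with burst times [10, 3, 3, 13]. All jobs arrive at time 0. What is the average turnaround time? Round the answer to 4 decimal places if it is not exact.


Time quantum = 5
Execution trace:
  J1 runs 5 units, time = 5
  J2 runs 3 units, time = 8
  J3 runs 3 units, time = 11
  J4 runs 5 units, time = 16
  J1 runs 5 units, time = 21
  J4 runs 5 units, time = 26
  J4 runs 3 units, time = 29
Finish times: [21, 8, 11, 29]
Average turnaround = 69/4 = 17.25

17.25


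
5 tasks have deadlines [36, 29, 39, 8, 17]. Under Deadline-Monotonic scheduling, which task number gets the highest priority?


Sort tasks by relative deadline (ascending):
  Task 4: deadline = 8
  Task 5: deadline = 17
  Task 2: deadline = 29
  Task 1: deadline = 36
  Task 3: deadline = 39
Priority order (highest first): [4, 5, 2, 1, 3]
Highest priority task = 4

4


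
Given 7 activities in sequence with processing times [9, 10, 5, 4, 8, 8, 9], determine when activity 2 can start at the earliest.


Activity 2 starts after activities 1 through 1 complete.
Predecessor durations: [9]
ES = 9 = 9

9


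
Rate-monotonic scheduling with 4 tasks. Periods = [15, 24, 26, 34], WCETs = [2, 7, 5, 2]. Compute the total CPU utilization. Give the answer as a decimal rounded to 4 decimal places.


Compute individual utilizations (exact fractions):
  Task 1: C/T = 2/15 (approx. 0.1333)
  Task 2: C/T = 7/24 (approx. 0.2917)
  Task 3: C/T = 5/26 (approx. 0.1923)
  Task 4: C/T = 2/34 = 1/17 (approx. 0.0588)
Total utilization U = 2/15 + 7/24 + 5/26 + 1/17 = 5977/8840
Rounded to 4 decimal places: U = 0.6761
RM (Liu & Layland) bound for 4 tasks = 0.756828; compare with U = 5977/8840 (approx. 0.676131)
U <= bound, so schedulable by RM sufficient condition.

0.6761


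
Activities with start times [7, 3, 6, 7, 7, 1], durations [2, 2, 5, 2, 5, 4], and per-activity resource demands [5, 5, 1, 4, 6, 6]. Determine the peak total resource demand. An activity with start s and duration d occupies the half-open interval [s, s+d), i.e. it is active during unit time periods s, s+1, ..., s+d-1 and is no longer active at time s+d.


Each activity i is active on [start_i, start_i + duration_i).
Compute total resource usage per time slot:
  t=0: active resources = [], total = 0
  t=1: active resources = [6], total = 6
  t=2: active resources = [6], total = 6
  t=3: active resources = [5, 6], total = 11
  t=4: active resources = [5, 6], total = 11
  t=5: active resources = [], total = 0
  t=6: active resources = [1], total = 1
  t=7: active resources = [5, 1, 4, 6], total = 16
  t=8: active resources = [5, 1, 4, 6], total = 16
  t=9: active resources = [1, 6], total = 7
  t=10: active resources = [1, 6], total = 7
  t=11: active resources = [6], total = 6
Peak resource demand = 16

16


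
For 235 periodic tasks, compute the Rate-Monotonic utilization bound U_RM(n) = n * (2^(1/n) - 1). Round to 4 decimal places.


Compute 2^(1/235) = 1.0029539167
Subtract 1: 1.0029539167 - 1 = 0.0029539167
Multiply by n: 235 * 0.0029539167 = 0.6941704245
Round to 4 dp: 0.6942

0.6942


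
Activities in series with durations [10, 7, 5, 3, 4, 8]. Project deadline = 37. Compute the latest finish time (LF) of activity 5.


LF(activity 5) = deadline - sum of successor durations
Successors: activities 6 through 6 with durations [8]
Sum of successor durations = 8
LF = 37 - 8 = 29

29


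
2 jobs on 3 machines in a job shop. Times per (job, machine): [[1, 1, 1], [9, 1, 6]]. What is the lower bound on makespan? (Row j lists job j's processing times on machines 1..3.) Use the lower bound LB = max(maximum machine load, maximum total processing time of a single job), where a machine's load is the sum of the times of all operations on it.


Machine loads:
  Machine 1: 1 + 9 = 10
  Machine 2: 1 + 1 = 2
  Machine 3: 1 + 6 = 7
Max machine load = 10
Job totals:
  Job 1: 3
  Job 2: 16
Max job total = 16
Lower bound = max(10, 16) = 16

16


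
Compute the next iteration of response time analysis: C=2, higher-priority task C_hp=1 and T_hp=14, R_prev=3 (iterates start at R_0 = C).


R_next = C + ceil(R_prev / T_hp) * C_hp
ceil(3 / 14) = ceil(0.2143) = 1
Interference = 1 * 1 = 1
R_next = 2 + 1 = 3
R_next = R_prev, so the iteration has converged (response time = 3).

3


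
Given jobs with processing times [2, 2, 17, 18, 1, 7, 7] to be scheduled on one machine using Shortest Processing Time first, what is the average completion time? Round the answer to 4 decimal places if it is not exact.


Sort jobs by processing time (SPT order): [1, 2, 2, 7, 7, 17, 18]
Compute completion times sequentially:
  Job 1: processing = 1, completes at 1
  Job 2: processing = 2, completes at 3
  Job 3: processing = 2, completes at 5
  Job 4: processing = 7, completes at 12
  Job 5: processing = 7, completes at 19
  Job 6: processing = 17, completes at 36
  Job 7: processing = 18, completes at 54
Sum of completion times = 130
Average completion time = 130/7 = 18.5714

18.5714


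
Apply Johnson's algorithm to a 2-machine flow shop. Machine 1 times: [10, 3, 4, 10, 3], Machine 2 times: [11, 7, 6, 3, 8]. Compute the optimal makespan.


Apply Johnson's rule:
  Group 1 (a <= b): [(2, 3, 7), (5, 3, 8), (3, 4, 6), (1, 10, 11)]
  Group 2 (a > b): [(4, 10, 3)]
Optimal job order: [2, 5, 3, 1, 4]
Schedule:
  Job 2: M1 done at 3, M2 done at 10
  Job 5: M1 done at 6, M2 done at 18
  Job 3: M1 done at 10, M2 done at 24
  Job 1: M1 done at 20, M2 done at 35
  Job 4: M1 done at 30, M2 done at 38
Makespan = 38

38


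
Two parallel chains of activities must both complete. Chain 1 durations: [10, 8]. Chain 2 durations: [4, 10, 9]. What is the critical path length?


Path A total = 10 + 8 = 18
Path B total = 4 + 10 + 9 = 23
Critical path = longest path = max(18, 23) = 23

23


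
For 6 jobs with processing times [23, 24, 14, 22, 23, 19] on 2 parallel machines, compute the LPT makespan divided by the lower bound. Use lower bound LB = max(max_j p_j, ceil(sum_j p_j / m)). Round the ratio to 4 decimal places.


LPT order: [24, 23, 23, 22, 19, 14]
Machine loads after assignment: [65, 60]
LPT makespan = 65
Lower bound = max(max_job, ceil(total/2)) = max(24, 63) = 63
Ratio = 65 / 63 = 1.0317

1.0317


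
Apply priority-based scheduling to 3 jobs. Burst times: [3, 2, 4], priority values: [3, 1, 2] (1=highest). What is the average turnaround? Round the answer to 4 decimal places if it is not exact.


Sort by priority (ascending = highest first):
Order: [(1, 2), (2, 4), (3, 3)]
Completion times:
  Priority 1, burst=2, C=2
  Priority 2, burst=4, C=6
  Priority 3, burst=3, C=9
Average turnaround = 17/3 = 5.6667

5.6667


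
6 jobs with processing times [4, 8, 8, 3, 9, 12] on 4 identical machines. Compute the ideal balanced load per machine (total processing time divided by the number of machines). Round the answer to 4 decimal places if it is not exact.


Total processing time = 4 + 8 + 8 + 3 + 9 + 12 = 44
Number of machines = 4
Ideal balanced load = 44 / 4 = 11.0

11.0


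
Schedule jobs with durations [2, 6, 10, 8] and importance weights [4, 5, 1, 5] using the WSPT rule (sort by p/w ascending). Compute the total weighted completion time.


Compute p/w ratios and sort ascending (WSPT): [(2, 4), (6, 5), (8, 5), (10, 1)]
Compute weighted completion times:
  Job (p=2,w=4): C=2, w*C=4*2=8
  Job (p=6,w=5): C=8, w*C=5*8=40
  Job (p=8,w=5): C=16, w*C=5*16=80
  Job (p=10,w=1): C=26, w*C=1*26=26
Total weighted completion time = 154

154


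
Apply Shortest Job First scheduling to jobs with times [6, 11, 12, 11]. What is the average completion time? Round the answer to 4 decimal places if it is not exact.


SJF order (ascending): [6, 11, 11, 12]
Completion times:
  Job 1: burst=6, C=6
  Job 2: burst=11, C=17
  Job 3: burst=11, C=28
  Job 4: burst=12, C=40
Average completion = 91/4 = 22.75

22.75


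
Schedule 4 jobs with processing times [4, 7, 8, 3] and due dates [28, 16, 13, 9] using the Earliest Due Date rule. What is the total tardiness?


Sort by due date (EDD order): [(3, 9), (8, 13), (7, 16), (4, 28)]
Compute completion times and tardiness:
  Job 1: p=3, d=9, C=3, tardiness=max(0,3-9)=0
  Job 2: p=8, d=13, C=11, tardiness=max(0,11-13)=0
  Job 3: p=7, d=16, C=18, tardiness=max(0,18-16)=2
  Job 4: p=4, d=28, C=22, tardiness=max(0,22-28)=0
Total tardiness = 2

2


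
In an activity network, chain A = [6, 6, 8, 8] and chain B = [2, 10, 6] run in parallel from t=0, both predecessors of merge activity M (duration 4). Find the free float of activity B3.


ES(B3) = sum of predecessors on chain B = 12
EF(B3) = ES + duration = 12 + 6 = 18
Successor of B3 is M. ES(M) = max(sum(A), sum(B)) = max(28, 18) = 28
Free float = ES(successor) - EF(current) = 28 - 18 = 10

10


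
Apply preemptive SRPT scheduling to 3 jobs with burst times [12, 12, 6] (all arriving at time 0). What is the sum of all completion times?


Since all jobs arrive at t=0, SRPT equals SPT ordering.
SPT order: [6, 12, 12]
Completion times:
  Job 1: p=6, C=6
  Job 2: p=12, C=18
  Job 3: p=12, C=30
Total completion time = 6 + 18 + 30 = 54

54


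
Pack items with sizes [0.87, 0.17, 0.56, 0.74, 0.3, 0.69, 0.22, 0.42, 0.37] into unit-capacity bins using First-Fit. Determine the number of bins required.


Place items sequentially using First-Fit:
  Item 0.87 -> new Bin 1
  Item 0.17 -> new Bin 2
  Item 0.56 -> Bin 2 (now 0.73)
  Item 0.74 -> new Bin 3
  Item 0.3 -> new Bin 4
  Item 0.69 -> Bin 4 (now 0.99)
  Item 0.22 -> Bin 2 (now 0.95)
  Item 0.42 -> new Bin 5
  Item 0.37 -> Bin 5 (now 0.79)
Total bins used = 5

5


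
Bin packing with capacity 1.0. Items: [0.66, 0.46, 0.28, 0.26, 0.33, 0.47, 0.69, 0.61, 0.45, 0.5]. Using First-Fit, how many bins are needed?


Place items sequentially using First-Fit:
  Item 0.66 -> new Bin 1
  Item 0.46 -> new Bin 2
  Item 0.28 -> Bin 1 (now 0.94)
  Item 0.26 -> Bin 2 (now 0.72)
  Item 0.33 -> new Bin 3
  Item 0.47 -> Bin 3 (now 0.8)
  Item 0.69 -> new Bin 4
  Item 0.61 -> new Bin 5
  Item 0.45 -> new Bin 6
  Item 0.5 -> Bin 6 (now 0.95)
Total bins used = 6

6


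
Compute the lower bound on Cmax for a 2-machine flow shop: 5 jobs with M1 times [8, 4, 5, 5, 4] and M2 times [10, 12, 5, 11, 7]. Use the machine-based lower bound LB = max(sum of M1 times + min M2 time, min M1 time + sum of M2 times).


LB1 = sum(M1 times) + min(M2 times) = 26 + 5 = 31
LB2 = min(M1 times) + sum(M2 times) = 4 + 45 = 49
Lower bound = max(LB1, LB2) = max(31, 49) = 49

49


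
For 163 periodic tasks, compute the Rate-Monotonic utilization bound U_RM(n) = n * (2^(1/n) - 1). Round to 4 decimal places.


Compute 2^(1/163) = 1.0042614911
Subtract 1: 1.0042614911 - 1 = 0.0042614911
Multiply by n: 163 * 0.0042614911 = 0.6946230493
Round to 4 dp: 0.6946

0.6946


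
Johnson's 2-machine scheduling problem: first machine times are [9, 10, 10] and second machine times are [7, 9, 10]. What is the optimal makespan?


Apply Johnson's rule:
  Group 1 (a <= b): [(3, 10, 10)]
  Group 2 (a > b): [(2, 10, 9), (1, 9, 7)]
Optimal job order: [3, 2, 1]
Schedule:
  Job 3: M1 done at 10, M2 done at 20
  Job 2: M1 done at 20, M2 done at 29
  Job 1: M1 done at 29, M2 done at 36
Makespan = 36

36


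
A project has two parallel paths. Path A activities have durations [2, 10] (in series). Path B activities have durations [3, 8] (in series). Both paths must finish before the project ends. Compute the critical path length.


Path A total = 2 + 10 = 12
Path B total = 3 + 8 = 11
Critical path = longest path = max(12, 11) = 12

12


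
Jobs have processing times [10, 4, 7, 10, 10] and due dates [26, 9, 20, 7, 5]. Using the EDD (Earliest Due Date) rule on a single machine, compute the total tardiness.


Sort by due date (EDD order): [(10, 5), (10, 7), (4, 9), (7, 20), (10, 26)]
Compute completion times and tardiness:
  Job 1: p=10, d=5, C=10, tardiness=max(0,10-5)=5
  Job 2: p=10, d=7, C=20, tardiness=max(0,20-7)=13
  Job 3: p=4, d=9, C=24, tardiness=max(0,24-9)=15
  Job 4: p=7, d=20, C=31, tardiness=max(0,31-20)=11
  Job 5: p=10, d=26, C=41, tardiness=max(0,41-26)=15
Total tardiness = 59

59


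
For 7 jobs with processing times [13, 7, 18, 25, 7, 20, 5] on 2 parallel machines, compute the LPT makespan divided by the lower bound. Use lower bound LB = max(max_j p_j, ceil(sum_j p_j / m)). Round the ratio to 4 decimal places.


LPT order: [25, 20, 18, 13, 7, 7, 5]
Machine loads after assignment: [50, 45]
LPT makespan = 50
Lower bound = max(max_job, ceil(total/2)) = max(25, 48) = 48
Ratio = 50 / 48 = 1.0417

1.0417


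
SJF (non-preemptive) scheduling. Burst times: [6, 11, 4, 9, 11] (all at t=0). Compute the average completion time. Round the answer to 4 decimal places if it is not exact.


SJF order (ascending): [4, 6, 9, 11, 11]
Completion times:
  Job 1: burst=4, C=4
  Job 2: burst=6, C=10
  Job 3: burst=9, C=19
  Job 4: burst=11, C=30
  Job 5: burst=11, C=41
Average completion = 104/5 = 20.8

20.8


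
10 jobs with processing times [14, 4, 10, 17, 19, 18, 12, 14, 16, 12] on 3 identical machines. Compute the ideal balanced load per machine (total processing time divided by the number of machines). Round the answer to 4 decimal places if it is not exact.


Total processing time = 14 + 4 + 10 + 17 + 19 + 18 + 12 + 14 + 16 + 12 = 136
Number of machines = 3
Ideal balanced load = 136 / 3 = 45.3333

45.3333


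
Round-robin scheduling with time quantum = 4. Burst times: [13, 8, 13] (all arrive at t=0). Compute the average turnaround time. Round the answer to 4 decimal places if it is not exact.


Time quantum = 4
Execution trace:
  J1 runs 4 units, time = 4
  J2 runs 4 units, time = 8
  J3 runs 4 units, time = 12
  J1 runs 4 units, time = 16
  J2 runs 4 units, time = 20
  J3 runs 4 units, time = 24
  J1 runs 4 units, time = 28
  J3 runs 4 units, time = 32
  J1 runs 1 units, time = 33
  J3 runs 1 units, time = 34
Finish times: [33, 20, 34]
Average turnaround = 87/3 = 29.0

29.0


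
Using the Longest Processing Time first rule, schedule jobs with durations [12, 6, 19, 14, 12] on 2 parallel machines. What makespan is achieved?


Sort jobs in decreasing order (LPT): [19, 14, 12, 12, 6]
Assign each job to the least loaded machine:
  Machine 1: jobs [19, 12], load = 31
  Machine 2: jobs [14, 12, 6], load = 32
Makespan = max load = 32

32


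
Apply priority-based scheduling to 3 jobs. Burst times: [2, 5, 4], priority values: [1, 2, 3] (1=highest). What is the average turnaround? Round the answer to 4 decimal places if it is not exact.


Sort by priority (ascending = highest first):
Order: [(1, 2), (2, 5), (3, 4)]
Completion times:
  Priority 1, burst=2, C=2
  Priority 2, burst=5, C=7
  Priority 3, burst=4, C=11
Average turnaround = 20/3 = 6.6667

6.6667


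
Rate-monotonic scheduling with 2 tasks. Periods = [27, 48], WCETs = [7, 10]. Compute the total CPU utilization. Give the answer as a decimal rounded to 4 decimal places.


Compute individual utilizations (exact fractions):
  Task 1: C/T = 7/27 (approx. 0.2593)
  Task 2: C/T = 10/48 = 5/24 (approx. 0.2083)
Total utilization U = 7/27 + 5/24 = 101/216
Rounded to 4 decimal places: U = 0.4676
RM (Liu & Layland) bound for 2 tasks = 0.828427; compare with U = 101/216 (approx. 0.467593)
U <= bound, so schedulable by RM sufficient condition.

0.4676


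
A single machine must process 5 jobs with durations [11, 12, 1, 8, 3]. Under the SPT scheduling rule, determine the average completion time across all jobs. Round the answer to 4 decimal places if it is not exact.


Sort jobs by processing time (SPT order): [1, 3, 8, 11, 12]
Compute completion times sequentially:
  Job 1: processing = 1, completes at 1
  Job 2: processing = 3, completes at 4
  Job 3: processing = 8, completes at 12
  Job 4: processing = 11, completes at 23
  Job 5: processing = 12, completes at 35
Sum of completion times = 75
Average completion time = 75/5 = 15.0

15.0


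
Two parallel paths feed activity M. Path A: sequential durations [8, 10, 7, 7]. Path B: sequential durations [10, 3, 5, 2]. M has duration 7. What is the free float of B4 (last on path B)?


ES(B4) = sum of predecessors on chain B = 18
EF(B4) = ES + duration = 18 + 2 = 20
Successor of B4 is M. ES(M) = max(sum(A), sum(B)) = max(32, 20) = 32
Free float = ES(successor) - EF(current) = 32 - 20 = 12

12


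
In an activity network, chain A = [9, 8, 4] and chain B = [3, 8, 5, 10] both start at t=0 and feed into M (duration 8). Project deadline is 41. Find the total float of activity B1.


Forward pass: ES(B1) = sum of predecessors on chain B = 0
EF = ES + duration = 0 + 3 = 3
Backward pass: LF(M) = deadline = 41; LS(M) = 41 - 8 = 33
LF(B1) = LS(M) - sum(successors on chain B) = 33 - 23 = 10
LS = LF - duration = 10 - 3 = 7
Total float = LS - ES = 7 - 0 = 7

7


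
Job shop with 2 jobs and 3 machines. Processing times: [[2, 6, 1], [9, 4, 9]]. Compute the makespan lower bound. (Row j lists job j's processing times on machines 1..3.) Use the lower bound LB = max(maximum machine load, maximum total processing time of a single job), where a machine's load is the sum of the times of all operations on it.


Machine loads:
  Machine 1: 2 + 9 = 11
  Machine 2: 6 + 4 = 10
  Machine 3: 1 + 9 = 10
Max machine load = 11
Job totals:
  Job 1: 9
  Job 2: 22
Max job total = 22
Lower bound = max(11, 22) = 22

22


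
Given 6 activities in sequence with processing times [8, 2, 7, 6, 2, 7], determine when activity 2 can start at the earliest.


Activity 2 starts after activities 1 through 1 complete.
Predecessor durations: [8]
ES = 8 = 8

8


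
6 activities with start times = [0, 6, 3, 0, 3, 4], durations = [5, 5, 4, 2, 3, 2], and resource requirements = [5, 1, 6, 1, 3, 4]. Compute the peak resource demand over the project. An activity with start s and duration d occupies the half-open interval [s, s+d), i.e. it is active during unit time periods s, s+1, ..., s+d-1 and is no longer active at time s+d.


Each activity i is active on [start_i, start_i + duration_i).
Compute total resource usage per time slot:
  t=0: active resources = [5, 1], total = 6
  t=1: active resources = [5, 1], total = 6
  t=2: active resources = [5], total = 5
  t=3: active resources = [5, 6, 3], total = 14
  t=4: active resources = [5, 6, 3, 4], total = 18
  t=5: active resources = [6, 3, 4], total = 13
  t=6: active resources = [1, 6], total = 7
  t=7: active resources = [1], total = 1
  t=8: active resources = [1], total = 1
  t=9: active resources = [1], total = 1
  t=10: active resources = [1], total = 1
Peak resource demand = 18

18


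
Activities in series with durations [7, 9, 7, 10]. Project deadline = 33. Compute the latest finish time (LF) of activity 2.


LF(activity 2) = deadline - sum of successor durations
Successors: activities 3 through 4 with durations [7, 10]
Sum of successor durations = 17
LF = 33 - 17 = 16

16


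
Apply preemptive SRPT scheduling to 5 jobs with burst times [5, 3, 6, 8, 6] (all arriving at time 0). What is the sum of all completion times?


Since all jobs arrive at t=0, SRPT equals SPT ordering.
SPT order: [3, 5, 6, 6, 8]
Completion times:
  Job 1: p=3, C=3
  Job 2: p=5, C=8
  Job 3: p=6, C=14
  Job 4: p=6, C=20
  Job 5: p=8, C=28
Total completion time = 3 + 8 + 14 + 20 + 28 = 73

73


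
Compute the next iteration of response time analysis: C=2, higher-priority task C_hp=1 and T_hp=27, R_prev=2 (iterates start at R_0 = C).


R_next = C + ceil(R_prev / T_hp) * C_hp
ceil(2 / 27) = ceil(0.0741) = 1
Interference = 1 * 1 = 1
R_next = 2 + 1 = 3

3


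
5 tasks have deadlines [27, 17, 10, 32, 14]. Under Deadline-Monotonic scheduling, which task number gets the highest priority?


Sort tasks by relative deadline (ascending):
  Task 3: deadline = 10
  Task 5: deadline = 14
  Task 2: deadline = 17
  Task 1: deadline = 27
  Task 4: deadline = 32
Priority order (highest first): [3, 5, 2, 1, 4]
Highest priority task = 3

3


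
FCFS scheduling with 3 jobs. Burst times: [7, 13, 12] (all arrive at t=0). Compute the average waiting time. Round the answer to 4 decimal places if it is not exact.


FCFS order (as given): [7, 13, 12]
Waiting times:
  Job 1: wait = 0
  Job 2: wait = 7
  Job 3: wait = 20
Sum of waiting times = 27
Average waiting time = 27/3 = 9.0

9.0


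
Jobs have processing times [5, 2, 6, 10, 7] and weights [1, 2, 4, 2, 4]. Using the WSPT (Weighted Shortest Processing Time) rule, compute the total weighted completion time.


Compute p/w ratios and sort ascending (WSPT): [(2, 2), (6, 4), (7, 4), (5, 1), (10, 2)]
Compute weighted completion times:
  Job (p=2,w=2): C=2, w*C=2*2=4
  Job (p=6,w=4): C=8, w*C=4*8=32
  Job (p=7,w=4): C=15, w*C=4*15=60
  Job (p=5,w=1): C=20, w*C=1*20=20
  Job (p=10,w=2): C=30, w*C=2*30=60
Total weighted completion time = 176

176


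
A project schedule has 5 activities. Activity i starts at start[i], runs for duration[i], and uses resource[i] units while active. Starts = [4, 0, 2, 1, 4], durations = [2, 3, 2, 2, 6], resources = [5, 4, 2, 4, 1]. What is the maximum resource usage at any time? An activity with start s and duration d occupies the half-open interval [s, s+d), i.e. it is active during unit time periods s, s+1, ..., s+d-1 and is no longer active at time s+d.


Each activity i is active on [start_i, start_i + duration_i).
Compute total resource usage per time slot:
  t=0: active resources = [4], total = 4
  t=1: active resources = [4, 4], total = 8
  t=2: active resources = [4, 2, 4], total = 10
  t=3: active resources = [2], total = 2
  t=4: active resources = [5, 1], total = 6
  t=5: active resources = [5, 1], total = 6
  t=6: active resources = [1], total = 1
  t=7: active resources = [1], total = 1
  t=8: active resources = [1], total = 1
  t=9: active resources = [1], total = 1
Peak resource demand = 10

10


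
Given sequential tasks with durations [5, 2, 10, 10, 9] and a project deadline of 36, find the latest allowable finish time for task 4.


LF(activity 4) = deadline - sum of successor durations
Successors: activities 5 through 5 with durations [9]
Sum of successor durations = 9
LF = 36 - 9 = 27

27


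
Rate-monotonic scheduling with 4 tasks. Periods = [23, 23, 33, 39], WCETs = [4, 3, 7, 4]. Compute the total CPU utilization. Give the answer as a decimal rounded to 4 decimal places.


Compute individual utilizations (exact fractions):
  Task 1: C/T = 4/23 (approx. 0.1739)
  Task 2: C/T = 3/23 (approx. 0.1304)
  Task 3: C/T = 7/33 (approx. 0.2121)
  Task 4: C/T = 4/39 (approx. 0.1026)
Total utilization U = 4/23 + 3/23 + 7/33 + 4/39 = 2036/3289
Rounded to 4 decimal places: U = 0.6190
RM (Liu & Layland) bound for 4 tasks = 0.756828; compare with U = 2036/3289 (approx. 0.619033)
U <= bound, so schedulable by RM sufficient condition.

0.6190


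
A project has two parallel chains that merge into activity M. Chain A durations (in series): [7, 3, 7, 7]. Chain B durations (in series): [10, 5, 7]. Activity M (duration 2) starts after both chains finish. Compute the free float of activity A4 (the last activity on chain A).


ES(A4) = sum of predecessors on chain A = 17
EF(A4) = ES + duration = 17 + 7 = 24
Successor of A4 is M. ES(M) = max(sum(A), sum(B)) = max(24, 22) = 24
Free float = ES(successor) - EF(current) = 24 - 24 = 0

0


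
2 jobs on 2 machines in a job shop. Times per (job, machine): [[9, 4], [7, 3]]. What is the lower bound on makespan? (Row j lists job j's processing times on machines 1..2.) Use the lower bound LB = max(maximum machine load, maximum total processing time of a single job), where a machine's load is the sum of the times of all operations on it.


Machine loads:
  Machine 1: 9 + 7 = 16
  Machine 2: 4 + 3 = 7
Max machine load = 16
Job totals:
  Job 1: 13
  Job 2: 10
Max job total = 13
Lower bound = max(16, 13) = 16

16


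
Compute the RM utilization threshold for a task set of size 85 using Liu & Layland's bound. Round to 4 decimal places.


Compute 2^(1/85) = 1.0081880126
Subtract 1: 1.0081880126 - 1 = 0.0081880126
Multiply by n: 85 * 0.0081880126 = 0.6959810710
Round to 4 dp: 0.6960

0.6960


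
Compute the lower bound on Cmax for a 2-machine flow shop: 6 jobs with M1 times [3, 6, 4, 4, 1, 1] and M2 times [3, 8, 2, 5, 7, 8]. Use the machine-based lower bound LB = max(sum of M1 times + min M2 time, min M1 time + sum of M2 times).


LB1 = sum(M1 times) + min(M2 times) = 19 + 2 = 21
LB2 = min(M1 times) + sum(M2 times) = 1 + 33 = 34
Lower bound = max(LB1, LB2) = max(21, 34) = 34

34


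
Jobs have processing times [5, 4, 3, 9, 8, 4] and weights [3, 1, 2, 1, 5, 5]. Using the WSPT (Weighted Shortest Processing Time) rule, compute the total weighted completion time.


Compute p/w ratios and sort ascending (WSPT): [(4, 5), (3, 2), (8, 5), (5, 3), (4, 1), (9, 1)]
Compute weighted completion times:
  Job (p=4,w=5): C=4, w*C=5*4=20
  Job (p=3,w=2): C=7, w*C=2*7=14
  Job (p=8,w=5): C=15, w*C=5*15=75
  Job (p=5,w=3): C=20, w*C=3*20=60
  Job (p=4,w=1): C=24, w*C=1*24=24
  Job (p=9,w=1): C=33, w*C=1*33=33
Total weighted completion time = 226

226


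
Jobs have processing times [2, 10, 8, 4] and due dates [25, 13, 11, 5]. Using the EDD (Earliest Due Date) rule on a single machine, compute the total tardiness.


Sort by due date (EDD order): [(4, 5), (8, 11), (10, 13), (2, 25)]
Compute completion times and tardiness:
  Job 1: p=4, d=5, C=4, tardiness=max(0,4-5)=0
  Job 2: p=8, d=11, C=12, tardiness=max(0,12-11)=1
  Job 3: p=10, d=13, C=22, tardiness=max(0,22-13)=9
  Job 4: p=2, d=25, C=24, tardiness=max(0,24-25)=0
Total tardiness = 10

10


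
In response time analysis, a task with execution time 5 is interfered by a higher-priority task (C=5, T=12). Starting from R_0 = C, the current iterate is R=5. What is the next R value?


R_next = C + ceil(R_prev / T_hp) * C_hp
ceil(5 / 12) = ceil(0.4167) = 1
Interference = 1 * 5 = 5
R_next = 5 + 5 = 10

10


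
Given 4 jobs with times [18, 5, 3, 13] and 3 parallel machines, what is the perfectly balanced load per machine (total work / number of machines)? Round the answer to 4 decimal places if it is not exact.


Total processing time = 18 + 5 + 3 + 13 = 39
Number of machines = 3
Ideal balanced load = 39 / 3 = 13.0

13.0


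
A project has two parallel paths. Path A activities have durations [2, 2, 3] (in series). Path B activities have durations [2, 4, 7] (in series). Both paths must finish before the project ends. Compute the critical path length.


Path A total = 2 + 2 + 3 = 7
Path B total = 2 + 4 + 7 = 13
Critical path = longest path = max(7, 13) = 13

13


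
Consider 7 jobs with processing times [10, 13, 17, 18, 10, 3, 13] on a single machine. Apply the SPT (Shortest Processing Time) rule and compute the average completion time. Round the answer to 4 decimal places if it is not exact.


Sort jobs by processing time (SPT order): [3, 10, 10, 13, 13, 17, 18]
Compute completion times sequentially:
  Job 1: processing = 3, completes at 3
  Job 2: processing = 10, completes at 13
  Job 3: processing = 10, completes at 23
  Job 4: processing = 13, completes at 36
  Job 5: processing = 13, completes at 49
  Job 6: processing = 17, completes at 66
  Job 7: processing = 18, completes at 84
Sum of completion times = 274
Average completion time = 274/7 = 39.1429

39.1429


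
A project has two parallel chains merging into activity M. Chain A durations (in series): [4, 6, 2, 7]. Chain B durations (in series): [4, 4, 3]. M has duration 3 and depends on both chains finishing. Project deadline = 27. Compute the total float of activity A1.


Forward pass: ES(A1) = sum of predecessors on chain A = 0
EF = ES + duration = 0 + 4 = 4
Backward pass: LF(M) = deadline = 27; LS(M) = 27 - 3 = 24
LF(A1) = LS(M) - sum(successors on chain A) = 24 - 15 = 9
LS = LF - duration = 9 - 4 = 5
Total float = LS - ES = 5 - 0 = 5

5


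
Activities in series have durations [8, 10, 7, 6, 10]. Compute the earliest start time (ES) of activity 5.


Activity 5 starts after activities 1 through 4 complete.
Predecessor durations: [8, 10, 7, 6]
ES = 8 + 10 + 7 + 6 = 31

31


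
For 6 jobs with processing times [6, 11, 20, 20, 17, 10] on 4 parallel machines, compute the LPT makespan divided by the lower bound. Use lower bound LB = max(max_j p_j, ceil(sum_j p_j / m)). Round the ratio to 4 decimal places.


LPT order: [20, 20, 17, 11, 10, 6]
Machine loads after assignment: [20, 20, 23, 21]
LPT makespan = 23
Lower bound = max(max_job, ceil(total/4)) = max(20, 21) = 21
Ratio = 23 / 21 = 1.0952

1.0952


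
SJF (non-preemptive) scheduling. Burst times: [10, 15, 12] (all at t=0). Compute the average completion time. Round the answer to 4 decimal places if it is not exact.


SJF order (ascending): [10, 12, 15]
Completion times:
  Job 1: burst=10, C=10
  Job 2: burst=12, C=22
  Job 3: burst=15, C=37
Average completion = 69/3 = 23.0

23.0


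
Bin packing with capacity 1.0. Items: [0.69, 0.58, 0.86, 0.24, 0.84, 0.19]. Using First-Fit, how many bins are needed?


Place items sequentially using First-Fit:
  Item 0.69 -> new Bin 1
  Item 0.58 -> new Bin 2
  Item 0.86 -> new Bin 3
  Item 0.24 -> Bin 1 (now 0.93)
  Item 0.84 -> new Bin 4
  Item 0.19 -> Bin 2 (now 0.77)
Total bins used = 4

4


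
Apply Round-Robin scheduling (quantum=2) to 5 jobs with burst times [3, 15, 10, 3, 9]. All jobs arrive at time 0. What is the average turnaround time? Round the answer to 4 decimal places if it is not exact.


Time quantum = 2
Execution trace:
  J1 runs 2 units, time = 2
  J2 runs 2 units, time = 4
  J3 runs 2 units, time = 6
  J4 runs 2 units, time = 8
  J5 runs 2 units, time = 10
  J1 runs 1 units, time = 11
  J2 runs 2 units, time = 13
  J3 runs 2 units, time = 15
  J4 runs 1 units, time = 16
  J5 runs 2 units, time = 18
  J2 runs 2 units, time = 20
  J3 runs 2 units, time = 22
  J5 runs 2 units, time = 24
  J2 runs 2 units, time = 26
  J3 runs 2 units, time = 28
  J5 runs 2 units, time = 30
  J2 runs 2 units, time = 32
  J3 runs 2 units, time = 34
  J5 runs 1 units, time = 35
  J2 runs 2 units, time = 37
  J2 runs 2 units, time = 39
  J2 runs 1 units, time = 40
Finish times: [11, 40, 34, 16, 35]
Average turnaround = 136/5 = 27.2

27.2


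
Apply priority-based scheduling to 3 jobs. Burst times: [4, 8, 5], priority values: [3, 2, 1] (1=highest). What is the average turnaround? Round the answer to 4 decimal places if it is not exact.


Sort by priority (ascending = highest first):
Order: [(1, 5), (2, 8), (3, 4)]
Completion times:
  Priority 1, burst=5, C=5
  Priority 2, burst=8, C=13
  Priority 3, burst=4, C=17
Average turnaround = 35/3 = 11.6667

11.6667


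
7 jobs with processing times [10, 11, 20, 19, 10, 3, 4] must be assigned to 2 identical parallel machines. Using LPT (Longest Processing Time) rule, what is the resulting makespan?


Sort jobs in decreasing order (LPT): [20, 19, 11, 10, 10, 4, 3]
Assign each job to the least loaded machine:
  Machine 1: jobs [20, 10, 10], load = 40
  Machine 2: jobs [19, 11, 4, 3], load = 37
Makespan = max load = 40

40


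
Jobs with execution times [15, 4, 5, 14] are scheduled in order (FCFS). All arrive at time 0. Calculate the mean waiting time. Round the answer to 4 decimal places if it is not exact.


FCFS order (as given): [15, 4, 5, 14]
Waiting times:
  Job 1: wait = 0
  Job 2: wait = 15
  Job 3: wait = 19
  Job 4: wait = 24
Sum of waiting times = 58
Average waiting time = 58/4 = 14.5

14.5


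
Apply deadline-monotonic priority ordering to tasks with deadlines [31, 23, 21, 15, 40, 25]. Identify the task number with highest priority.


Sort tasks by relative deadline (ascending):
  Task 4: deadline = 15
  Task 3: deadline = 21
  Task 2: deadline = 23
  Task 6: deadline = 25
  Task 1: deadline = 31
  Task 5: deadline = 40
Priority order (highest first): [4, 3, 2, 6, 1, 5]
Highest priority task = 4

4


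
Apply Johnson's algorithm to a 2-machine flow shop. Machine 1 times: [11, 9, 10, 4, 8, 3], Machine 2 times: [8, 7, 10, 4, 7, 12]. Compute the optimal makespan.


Apply Johnson's rule:
  Group 1 (a <= b): [(6, 3, 12), (4, 4, 4), (3, 10, 10)]
  Group 2 (a > b): [(1, 11, 8), (2, 9, 7), (5, 8, 7)]
Optimal job order: [6, 4, 3, 1, 2, 5]
Schedule:
  Job 6: M1 done at 3, M2 done at 15
  Job 4: M1 done at 7, M2 done at 19
  Job 3: M1 done at 17, M2 done at 29
  Job 1: M1 done at 28, M2 done at 37
  Job 2: M1 done at 37, M2 done at 44
  Job 5: M1 done at 45, M2 done at 52
Makespan = 52

52


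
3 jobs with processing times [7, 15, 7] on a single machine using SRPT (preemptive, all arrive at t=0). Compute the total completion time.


Since all jobs arrive at t=0, SRPT equals SPT ordering.
SPT order: [7, 7, 15]
Completion times:
  Job 1: p=7, C=7
  Job 2: p=7, C=14
  Job 3: p=15, C=29
Total completion time = 7 + 14 + 29 = 50

50


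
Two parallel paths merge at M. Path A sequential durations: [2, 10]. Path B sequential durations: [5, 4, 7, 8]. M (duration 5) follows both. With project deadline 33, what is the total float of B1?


Forward pass: ES(B1) = sum of predecessors on chain B = 0
EF = ES + duration = 0 + 5 = 5
Backward pass: LF(M) = deadline = 33; LS(M) = 33 - 5 = 28
LF(B1) = LS(M) - sum(successors on chain B) = 28 - 19 = 9
LS = LF - duration = 9 - 5 = 4
Total float = LS - ES = 4 - 0 = 4

4


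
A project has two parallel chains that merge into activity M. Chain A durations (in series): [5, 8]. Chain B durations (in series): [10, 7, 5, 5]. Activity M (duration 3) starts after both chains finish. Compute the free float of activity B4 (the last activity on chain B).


ES(B4) = sum of predecessors on chain B = 22
EF(B4) = ES + duration = 22 + 5 = 27
Successor of B4 is M. ES(M) = max(sum(A), sum(B)) = max(13, 27) = 27
Free float = ES(successor) - EF(current) = 27 - 27 = 0

0


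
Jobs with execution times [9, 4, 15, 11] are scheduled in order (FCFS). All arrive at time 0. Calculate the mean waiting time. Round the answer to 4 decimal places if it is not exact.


FCFS order (as given): [9, 4, 15, 11]
Waiting times:
  Job 1: wait = 0
  Job 2: wait = 9
  Job 3: wait = 13
  Job 4: wait = 28
Sum of waiting times = 50
Average waiting time = 50/4 = 12.5

12.5


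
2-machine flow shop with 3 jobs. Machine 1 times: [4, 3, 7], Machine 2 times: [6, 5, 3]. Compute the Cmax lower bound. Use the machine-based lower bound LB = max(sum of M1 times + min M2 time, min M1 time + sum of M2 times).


LB1 = sum(M1 times) + min(M2 times) = 14 + 3 = 17
LB2 = min(M1 times) + sum(M2 times) = 3 + 14 = 17
Lower bound = max(LB1, LB2) = max(17, 17) = 17

17


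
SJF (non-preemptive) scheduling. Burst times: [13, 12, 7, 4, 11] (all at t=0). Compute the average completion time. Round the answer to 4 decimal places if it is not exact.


SJF order (ascending): [4, 7, 11, 12, 13]
Completion times:
  Job 1: burst=4, C=4
  Job 2: burst=7, C=11
  Job 3: burst=11, C=22
  Job 4: burst=12, C=34
  Job 5: burst=13, C=47
Average completion = 118/5 = 23.6

23.6


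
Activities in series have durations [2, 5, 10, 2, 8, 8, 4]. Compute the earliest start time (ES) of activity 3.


Activity 3 starts after activities 1 through 2 complete.
Predecessor durations: [2, 5]
ES = 2 + 5 = 7

7


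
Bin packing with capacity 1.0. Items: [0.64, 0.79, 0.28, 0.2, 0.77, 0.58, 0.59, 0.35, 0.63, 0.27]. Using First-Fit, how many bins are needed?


Place items sequentially using First-Fit:
  Item 0.64 -> new Bin 1
  Item 0.79 -> new Bin 2
  Item 0.28 -> Bin 1 (now 0.92)
  Item 0.2 -> Bin 2 (now 0.99)
  Item 0.77 -> new Bin 3
  Item 0.58 -> new Bin 4
  Item 0.59 -> new Bin 5
  Item 0.35 -> Bin 4 (now 0.93)
  Item 0.63 -> new Bin 6
  Item 0.27 -> Bin 5 (now 0.86)
Total bins used = 6

6


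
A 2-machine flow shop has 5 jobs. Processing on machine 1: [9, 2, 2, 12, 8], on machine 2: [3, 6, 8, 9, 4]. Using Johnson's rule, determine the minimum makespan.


Apply Johnson's rule:
  Group 1 (a <= b): [(2, 2, 6), (3, 2, 8)]
  Group 2 (a > b): [(4, 12, 9), (5, 8, 4), (1, 9, 3)]
Optimal job order: [2, 3, 4, 5, 1]
Schedule:
  Job 2: M1 done at 2, M2 done at 8
  Job 3: M1 done at 4, M2 done at 16
  Job 4: M1 done at 16, M2 done at 25
  Job 5: M1 done at 24, M2 done at 29
  Job 1: M1 done at 33, M2 done at 36
Makespan = 36

36


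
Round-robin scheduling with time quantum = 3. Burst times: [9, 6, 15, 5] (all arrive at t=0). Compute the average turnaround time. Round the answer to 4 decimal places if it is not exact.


Time quantum = 3
Execution trace:
  J1 runs 3 units, time = 3
  J2 runs 3 units, time = 6
  J3 runs 3 units, time = 9
  J4 runs 3 units, time = 12
  J1 runs 3 units, time = 15
  J2 runs 3 units, time = 18
  J3 runs 3 units, time = 21
  J4 runs 2 units, time = 23
  J1 runs 3 units, time = 26
  J3 runs 3 units, time = 29
  J3 runs 3 units, time = 32
  J3 runs 3 units, time = 35
Finish times: [26, 18, 35, 23]
Average turnaround = 102/4 = 25.5

25.5


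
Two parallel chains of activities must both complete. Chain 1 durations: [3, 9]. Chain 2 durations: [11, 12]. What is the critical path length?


Path A total = 3 + 9 = 12
Path B total = 11 + 12 = 23
Critical path = longest path = max(12, 23) = 23

23


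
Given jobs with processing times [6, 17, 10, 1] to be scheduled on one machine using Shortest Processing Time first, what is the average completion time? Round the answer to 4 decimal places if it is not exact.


Sort jobs by processing time (SPT order): [1, 6, 10, 17]
Compute completion times sequentially:
  Job 1: processing = 1, completes at 1
  Job 2: processing = 6, completes at 7
  Job 3: processing = 10, completes at 17
  Job 4: processing = 17, completes at 34
Sum of completion times = 59
Average completion time = 59/4 = 14.75

14.75


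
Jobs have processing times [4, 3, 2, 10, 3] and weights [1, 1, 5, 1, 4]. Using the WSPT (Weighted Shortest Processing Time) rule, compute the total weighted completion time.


Compute p/w ratios and sort ascending (WSPT): [(2, 5), (3, 4), (3, 1), (4, 1), (10, 1)]
Compute weighted completion times:
  Job (p=2,w=5): C=2, w*C=5*2=10
  Job (p=3,w=4): C=5, w*C=4*5=20
  Job (p=3,w=1): C=8, w*C=1*8=8
  Job (p=4,w=1): C=12, w*C=1*12=12
  Job (p=10,w=1): C=22, w*C=1*22=22
Total weighted completion time = 72

72


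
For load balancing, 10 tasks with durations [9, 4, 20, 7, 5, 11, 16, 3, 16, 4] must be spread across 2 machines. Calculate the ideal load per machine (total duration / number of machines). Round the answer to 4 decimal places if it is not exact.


Total processing time = 9 + 4 + 20 + 7 + 5 + 11 + 16 + 3 + 16 + 4 = 95
Number of machines = 2
Ideal balanced load = 95 / 2 = 47.5

47.5
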